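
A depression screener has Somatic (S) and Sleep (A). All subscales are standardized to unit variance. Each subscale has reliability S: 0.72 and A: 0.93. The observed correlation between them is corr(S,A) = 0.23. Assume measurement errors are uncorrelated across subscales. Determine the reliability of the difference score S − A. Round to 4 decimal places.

0.7727

Var(S−A) = 1 + 1 − 2·0.23 = 2 − 0.46 = 1.54.
Under uncorrelated errors the observed covariances equal the true-score covariances, so only the own-variance terms attenuate.
True-score variance = [0.72 + 0.93] − 0.46 = 1.65 − 0.46 = 1.19.
Reliability = 1.19 / 1.54 = 0.7727.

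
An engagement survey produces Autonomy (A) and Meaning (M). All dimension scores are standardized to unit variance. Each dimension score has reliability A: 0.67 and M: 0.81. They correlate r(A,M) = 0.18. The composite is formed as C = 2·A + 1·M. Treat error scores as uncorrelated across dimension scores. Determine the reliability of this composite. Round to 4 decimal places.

0.7360

Var(C) = 2² + 1 + 2·[2·0.18] = 5 + 0.72 = 5.72.
Because errors are independent across components, Cov(Tᵢ,Tⱼ) = Cov(Xᵢ,Xⱼ); the off-diagonal part of the true-score variance is the same as above.
True-score variance = [2²·0.67 + 0.81] + 0.72 = 3.49 + 0.72 = 4.21.
Reliability = 4.21 / 5.72 = 0.7360.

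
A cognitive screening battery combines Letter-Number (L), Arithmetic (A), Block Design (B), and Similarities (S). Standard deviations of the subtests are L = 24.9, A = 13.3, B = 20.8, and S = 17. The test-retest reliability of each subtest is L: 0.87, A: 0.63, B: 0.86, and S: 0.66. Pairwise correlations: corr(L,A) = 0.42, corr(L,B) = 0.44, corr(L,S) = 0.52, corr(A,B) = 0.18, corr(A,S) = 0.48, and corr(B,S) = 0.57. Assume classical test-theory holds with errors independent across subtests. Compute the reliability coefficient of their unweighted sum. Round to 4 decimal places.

0.9107

Var(L+A+B+S) = 24.9² + 13.3² + 20.8² + 17² + 2·[24.9·13.3·0.42 + 24.9·20.8·0.44 + 24.9·17·0.52 + 13.3·20.8·0.18 + 13.3·17·0.48 + 20.8·17·0.57] = 1518.54 + 1893.93 = 3412.47.
Because errors are independent across components, Cov(Tᵢ,Tⱼ) = Cov(Xᵢ,Xⱼ); the off-diagonal part of the true-score variance is the same as above.
True-score variance = [24.9²·0.87 + 13.3²·0.63 + 20.8²·0.86 + 17²·0.66] + 1893.93 = 1213.66 + 1893.93 = 3107.59.
Reliability = 3107.59 / 3412.47 = 0.9107.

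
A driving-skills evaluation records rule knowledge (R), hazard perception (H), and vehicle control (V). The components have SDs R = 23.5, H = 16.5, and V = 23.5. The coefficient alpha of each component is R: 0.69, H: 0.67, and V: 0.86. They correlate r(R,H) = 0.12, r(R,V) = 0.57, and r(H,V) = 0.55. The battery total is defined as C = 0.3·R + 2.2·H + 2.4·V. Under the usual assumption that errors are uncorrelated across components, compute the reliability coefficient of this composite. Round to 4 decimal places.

Var(C) = 0.3²·23.5² + 2.2²·16.5² + 2.4²·23.5² + 2·[0.66·23.5·16.5·0.12 + 0.72·23.5·23.5·0.57 + 5.28·16.5·23.5·0.55] = 4548.35 + 2766.76 = 7315.11.
Because errors are independent across components, Cov(Tᵢ,Tⱼ) = Cov(Xᵢ,Xⱼ); the off-diagonal part of the true-score variance is the same as above.
True-score variance = [0.3²·23.5²·0.69 + 2.2²·16.5²·0.67 + 2.4²·23.5²·0.86] + 2766.76 = 3652.77 + 2766.76 = 6419.53.
Reliability = 6419.53 / 7315.11 = 0.8776.

0.8776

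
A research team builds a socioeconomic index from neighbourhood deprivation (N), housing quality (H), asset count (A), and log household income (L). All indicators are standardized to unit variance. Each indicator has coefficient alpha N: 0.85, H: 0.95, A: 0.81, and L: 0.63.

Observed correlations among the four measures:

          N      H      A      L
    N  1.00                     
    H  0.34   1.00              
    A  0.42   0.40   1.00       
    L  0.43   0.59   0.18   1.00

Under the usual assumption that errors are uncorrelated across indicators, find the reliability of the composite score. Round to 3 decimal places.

Var(N+H+A+L) = 4 + 2·[0.34 + 0.42 + 0.43 + 0.40 + 0.59 + 0.18] = 4 + 4.72 = 8.72.
Under uncorrelated errors the observed covariances equal the true-score covariances, so only the own-variance terms attenuate.
True-score variance = [0.85 + 0.95 + 0.81 + 0.63] + 4.72 = 3.24 + 4.72 = 7.96.
Reliability = 7.96 / 8.72 = 0.913.

0.913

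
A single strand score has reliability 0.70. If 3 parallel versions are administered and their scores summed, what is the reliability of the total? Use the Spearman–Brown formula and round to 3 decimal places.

ρ_k = kρ / (1 + (k−1)ρ) = 3·0.70 / (1 + 2·0.70) = 2.100 / 2.400 = 0.875.

0.875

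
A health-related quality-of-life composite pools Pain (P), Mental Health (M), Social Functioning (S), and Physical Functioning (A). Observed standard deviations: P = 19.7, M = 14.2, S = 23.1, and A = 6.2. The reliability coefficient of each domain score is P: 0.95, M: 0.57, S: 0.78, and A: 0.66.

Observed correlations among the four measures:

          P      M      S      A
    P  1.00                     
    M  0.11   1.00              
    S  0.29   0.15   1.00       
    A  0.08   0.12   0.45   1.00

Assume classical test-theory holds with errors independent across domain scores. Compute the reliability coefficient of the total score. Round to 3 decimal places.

0.865

Var(P+M+S+A) = 19.7² + 14.2² + 23.1² + 6.2² + 2·[19.7·14.2·0.11 + 19.7·23.1·0.29 + 19.7·6.2·0.08 + 14.2·23.1·0.15 + 14.2·6.2·0.12 + 23.1·6.2·0.45] = 1161.78 + 593.459 = 1755.24.
Because errors are independent across components, Cov(Tᵢ,Tⱼ) = Cov(Xᵢ,Xⱼ); the off-diagonal part of the true-score variance is the same as above.
True-score variance = [19.7²·0.95 + 14.2²·0.57 + 23.1²·0.78 + 6.2²·0.66] + 593.459 = 925.206 + 593.459 = 1518.67.
Reliability = 1518.67 / 1755.24 = 0.865.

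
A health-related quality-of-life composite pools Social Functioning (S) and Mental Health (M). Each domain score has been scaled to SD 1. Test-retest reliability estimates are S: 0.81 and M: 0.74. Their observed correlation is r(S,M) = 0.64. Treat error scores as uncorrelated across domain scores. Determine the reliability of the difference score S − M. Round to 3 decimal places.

Var(S−M) = 1 + 1 − 2·0.64 = 2 − 1.28 = 0.72.
Because errors are independent across components, Cov(Tᵢ,Tⱼ) = Cov(Xᵢ,Xⱼ); the off-diagonal part of the true-score variance is the same as above.
True-score variance = [0.81 + 0.74] − 1.28 = 1.55 − 1.28 = 0.27.
Reliability = 0.27 / 0.72 = 0.375.

0.375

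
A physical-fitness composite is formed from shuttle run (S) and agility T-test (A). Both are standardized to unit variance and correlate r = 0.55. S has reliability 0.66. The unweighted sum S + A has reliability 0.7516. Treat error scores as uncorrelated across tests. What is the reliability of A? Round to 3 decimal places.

0.570

Var(S+A) = 2 + 2·0.55 = 3.100.
True-score variance = ρ_S + ρ_A + 2·0.55, so 0.7516 = (0.66 + ρ_A + 1.10) / 3.100.
ρ_A = 0.7516·3.100 − 0.66 − 1.10 = 0.570.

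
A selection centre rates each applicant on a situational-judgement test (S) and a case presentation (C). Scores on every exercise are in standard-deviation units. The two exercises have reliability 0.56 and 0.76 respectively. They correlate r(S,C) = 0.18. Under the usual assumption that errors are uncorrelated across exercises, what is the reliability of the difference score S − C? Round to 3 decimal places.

Var(S−C) = 1 + 1 − 2·0.18 = 2 − 0.36 = 1.64.
With uncorrelated errors the cross-covariances are all true-score covariance, so they carry over unchanged; only the diagonal terms shrink to ρᵢσᵢ².
True-score variance = [0.56 + 0.76] − 0.36 = 1.32 − 0.36 = 0.96.
Reliability = 0.96 / 1.64 = 0.585.

0.585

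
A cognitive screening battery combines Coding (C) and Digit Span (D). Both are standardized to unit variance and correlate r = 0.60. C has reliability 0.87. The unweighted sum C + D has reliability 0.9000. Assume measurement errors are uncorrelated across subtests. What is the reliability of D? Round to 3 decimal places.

0.810

Var(C+D) = 2 + 2·0.60 = 3.200.
True-score variance = ρ_C + ρ_D + 2·0.60, so 0.9000 = (0.87 + ρ_D + 1.20) / 3.200.
ρ_D = 0.9000·3.200 − 0.87 − 1.20 = 0.810.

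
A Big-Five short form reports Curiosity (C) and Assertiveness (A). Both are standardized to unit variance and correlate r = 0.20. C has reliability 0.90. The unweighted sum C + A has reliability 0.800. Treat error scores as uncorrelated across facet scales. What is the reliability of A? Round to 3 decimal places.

0.620

Var(C+A) = 2 + 2·0.20 = 2.400.
True-score variance = ρ_C + ρ_A + 2·0.20, so 0.800 = (0.90 + ρ_A + 0.40) / 2.400.
ρ_A = 0.800·2.400 − 0.90 − 0.40 = 0.620.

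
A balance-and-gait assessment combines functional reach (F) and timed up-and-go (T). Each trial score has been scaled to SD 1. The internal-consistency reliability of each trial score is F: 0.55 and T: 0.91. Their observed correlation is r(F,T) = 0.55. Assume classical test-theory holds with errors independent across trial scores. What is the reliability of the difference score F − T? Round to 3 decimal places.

0.400

Var(F−T) = 1 + 1 − 2·0.55 = 2 − 1.1 = 0.9.
Because errors are independent across components, Cov(Tᵢ,Tⱼ) = Cov(Xᵢ,Xⱼ); the off-diagonal part of the true-score variance is the same as above.
True-score variance = [0.55 + 0.91] − 1.1 = 1.46 − 1.1 = 0.36.
Reliability = 0.36 / 0.9 = 0.400.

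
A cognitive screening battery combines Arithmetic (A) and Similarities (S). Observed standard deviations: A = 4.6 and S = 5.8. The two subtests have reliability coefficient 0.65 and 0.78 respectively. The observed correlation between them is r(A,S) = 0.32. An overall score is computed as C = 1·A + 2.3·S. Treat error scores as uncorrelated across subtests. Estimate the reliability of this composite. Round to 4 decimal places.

0.8047

Var(C) = 4.6² + 2.3²·5.8² + 2·[2.3·4.6·5.8·0.32] = 199.116 + 39.273 = 238.389.
Under uncorrelated errors the observed covariances equal the true-score covariances, so only the own-variance terms attenuate.
True-score variance = [4.6²·0.65 + 2.3²·5.8²·0.78] + 39.273 = 152.559 + 39.273 = 191.832.
Reliability = 191.832 / 238.389 = 0.8047.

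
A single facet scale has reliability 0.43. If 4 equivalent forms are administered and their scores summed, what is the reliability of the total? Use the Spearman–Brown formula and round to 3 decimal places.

ρ_k = kρ / (1 + (k−1)ρ) = 4·0.43 / (1 + 3·0.43) = 1.720 / 2.290 = 0.751.

0.751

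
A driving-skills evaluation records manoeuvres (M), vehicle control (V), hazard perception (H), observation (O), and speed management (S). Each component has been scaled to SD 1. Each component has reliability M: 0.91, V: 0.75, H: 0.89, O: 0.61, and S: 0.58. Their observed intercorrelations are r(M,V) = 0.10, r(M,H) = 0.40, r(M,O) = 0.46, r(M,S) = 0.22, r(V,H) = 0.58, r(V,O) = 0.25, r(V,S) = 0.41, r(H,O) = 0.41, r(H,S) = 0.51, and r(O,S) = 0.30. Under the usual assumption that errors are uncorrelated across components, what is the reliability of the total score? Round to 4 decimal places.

Var(M+V+H+O+S) = 5 + 2·[0.10 + 0.40 + 0.46 + 0.22 + 0.58 + 0.25 + 0.41 + 0.41 + 0.51 + 0.30] = 5 + 7.28 = 12.28.
With uncorrelated errors the cross-covariances are all true-score covariance, so they carry over unchanged; only the diagonal terms shrink to ρᵢσᵢ².
True-score variance = [0.91 + 0.75 + 0.89 + 0.61 + 0.58] + 7.28 = 3.74 + 7.28 = 11.02.
Reliability = 11.02 / 12.28 = 0.8974.

0.8974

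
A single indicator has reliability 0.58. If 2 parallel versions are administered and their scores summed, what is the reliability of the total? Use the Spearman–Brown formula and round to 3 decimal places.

0.734

ρ_k = kρ / (1 + (k−1)ρ) = 2·0.58 / (1 + 1·0.58) = 1.160 / 1.580 = 0.734.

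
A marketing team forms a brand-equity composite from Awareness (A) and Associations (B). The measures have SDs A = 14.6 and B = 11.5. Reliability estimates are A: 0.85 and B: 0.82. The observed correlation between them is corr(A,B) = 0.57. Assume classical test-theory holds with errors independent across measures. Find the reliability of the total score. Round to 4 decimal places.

Var(A+B) = 14.6² + 11.5² + 2·[14.6·11.5·0.57] = 345.41 + 191.406 = 536.816.
Because errors are independent across components, Cov(Tᵢ,Tⱼ) = Cov(Xᵢ,Xⱼ); the off-diagonal part of the true-score variance is the same as above.
True-score variance = [14.6²·0.85 + 11.5²·0.82] + 191.406 = 289.631 + 191.406 = 481.037.
Reliability = 481.037 / 536.816 = 0.8961.

0.8961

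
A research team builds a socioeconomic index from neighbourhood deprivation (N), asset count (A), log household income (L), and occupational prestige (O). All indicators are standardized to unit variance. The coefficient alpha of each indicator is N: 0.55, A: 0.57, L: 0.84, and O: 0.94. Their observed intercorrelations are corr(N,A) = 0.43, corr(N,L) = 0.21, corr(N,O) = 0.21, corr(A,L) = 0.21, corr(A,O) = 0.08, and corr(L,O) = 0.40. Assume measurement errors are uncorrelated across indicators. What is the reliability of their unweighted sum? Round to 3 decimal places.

0.845

Var(N+A+L+O) = 4 + 2·[0.43 + 0.21 + 0.21 + 0.21 + 0.08 + 0.40] = 4 + 3.08 = 7.08.
Under uncorrelated errors the observed covariances equal the true-score covariances, so only the own-variance terms attenuate.
True-score variance = [0.55 + 0.57 + 0.84 + 0.94] + 3.08 = 2.9 + 3.08 = 5.98.
Reliability = 5.98 / 7.08 = 0.845.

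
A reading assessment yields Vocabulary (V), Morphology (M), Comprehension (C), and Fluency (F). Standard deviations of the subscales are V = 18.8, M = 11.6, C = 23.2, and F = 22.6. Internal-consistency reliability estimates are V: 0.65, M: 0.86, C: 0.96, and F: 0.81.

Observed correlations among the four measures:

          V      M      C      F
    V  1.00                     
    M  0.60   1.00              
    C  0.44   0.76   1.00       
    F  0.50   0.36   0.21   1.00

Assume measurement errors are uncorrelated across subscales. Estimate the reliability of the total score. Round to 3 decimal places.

Var(V+M+C+F) = 18.8² + 11.6² + 23.2² + 22.6² + 2·[18.8·11.6·0.60 + 18.8·23.2·0.44 + 18.8·22.6·0.50 + 11.6·23.2·0.76 + 11.6·22.6·0.36 + 23.2·22.6·0.21] = 1537 + 1888.43 = 3425.43.
With uncorrelated errors the cross-covariances are all true-score covariance, so they carry over unchanged; only the diagonal terms shrink to ρᵢσᵢ².
True-score variance = [18.8²·0.65 + 11.6²·0.86 + 23.2²·0.96 + 22.6²·0.81] + 1888.43 = 1275.88 + 1888.43 = 3164.31.
Reliability = 3164.31 / 3425.43 = 0.924.

0.924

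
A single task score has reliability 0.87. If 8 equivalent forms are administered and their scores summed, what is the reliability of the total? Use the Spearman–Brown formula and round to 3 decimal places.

ρ_k = kρ / (1 + (k−1)ρ) = 8·0.87 / (1 + 7·0.87) = 6.960 / 7.090 = 0.982.

0.982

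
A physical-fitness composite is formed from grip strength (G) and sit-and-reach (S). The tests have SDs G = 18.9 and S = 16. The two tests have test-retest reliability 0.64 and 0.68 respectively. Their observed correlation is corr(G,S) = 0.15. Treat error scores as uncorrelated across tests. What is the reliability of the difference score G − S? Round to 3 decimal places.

0.597

Var(G−S) = 18.9² + 16² − 2·18.9·16·0.15 = 613.21 − 90.72 = 522.49.
With uncorrelated errors the cross-covariances are all true-score covariance, so they carry over unchanged; only the diagonal terms shrink to ρᵢσᵢ².
True-score variance = [18.9²·0.64 + 16²·0.68] − 90.72 = 402.694 − 90.72 = 311.974.
Reliability = 311.974 / 522.49 = 0.597.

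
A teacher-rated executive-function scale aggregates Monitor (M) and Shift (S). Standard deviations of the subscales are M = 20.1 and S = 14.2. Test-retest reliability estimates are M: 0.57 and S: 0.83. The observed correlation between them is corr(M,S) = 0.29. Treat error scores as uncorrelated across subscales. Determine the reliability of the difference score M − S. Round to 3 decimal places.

0.527

Var(M−S) = 20.1² + 14.2² − 2·20.1·14.2·0.29 = 605.65 − 165.544 = 440.106.
With uncorrelated errors the cross-covariances are all true-score covariance, so they carry over unchanged; only the diagonal terms shrink to ρᵢσᵢ².
True-score variance = [20.1²·0.57 + 14.2²·0.83] − 165.544 = 397.647 − 165.544 = 232.103.
Reliability = 232.103 / 440.106 = 0.527.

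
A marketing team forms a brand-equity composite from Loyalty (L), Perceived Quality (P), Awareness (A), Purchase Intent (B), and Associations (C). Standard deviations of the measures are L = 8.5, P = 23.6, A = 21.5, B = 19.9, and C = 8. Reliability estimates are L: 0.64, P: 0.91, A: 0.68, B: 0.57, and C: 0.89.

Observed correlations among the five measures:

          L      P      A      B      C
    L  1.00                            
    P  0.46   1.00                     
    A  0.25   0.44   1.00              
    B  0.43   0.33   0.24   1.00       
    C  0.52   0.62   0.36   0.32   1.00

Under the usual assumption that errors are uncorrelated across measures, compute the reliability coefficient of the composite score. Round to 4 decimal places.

Var(L+P+A+B+C) = 8.5² + 23.6² + 21.5² + 19.9² + 8² + 2·[8.5·23.6·0.46 + 8.5·21.5·0.25 + 8.5·19.9·0.43 + 8.5·8·0.52 + 23.6·21.5·0.44 + 23.6·19.9·0.33 + 23.6·8·0.62 + 21.5·19.9·0.24 + 21.5·8·0.36 + 19.9·8·0.32] = 1551.47 + 1913.8 = 3465.27.
With uncorrelated errors the cross-covariances are all true-score covariance, so they carry over unchanged; only the diagonal terms shrink to ρᵢσᵢ².
True-score variance = [8.5²·0.64 + 23.6²·0.91 + 21.5²·0.68 + 19.9²·0.57 + 8²·0.89] + 1913.8 = 1150.09 + 1913.8 = 3063.89.
Reliability = 3063.89 / 3465.27 = 0.8842.

0.8842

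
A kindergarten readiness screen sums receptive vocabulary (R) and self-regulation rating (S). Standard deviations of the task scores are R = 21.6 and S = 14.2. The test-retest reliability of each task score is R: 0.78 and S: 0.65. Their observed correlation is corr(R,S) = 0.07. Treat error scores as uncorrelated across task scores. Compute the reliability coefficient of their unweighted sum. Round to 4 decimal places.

0.7564

Var(R+S) = 21.6² + 14.2² + 2·[21.6·14.2·0.07] = 668.2 + 42.9408 = 711.141.
With uncorrelated errors the cross-covariances are all true-score covariance, so they carry over unchanged; only the diagonal terms shrink to ρᵢσᵢ².
True-score variance = [21.6²·0.78 + 14.2²·0.65] + 42.9408 = 494.983 + 42.9408 = 537.924.
Reliability = 537.924 / 711.141 = 0.7564.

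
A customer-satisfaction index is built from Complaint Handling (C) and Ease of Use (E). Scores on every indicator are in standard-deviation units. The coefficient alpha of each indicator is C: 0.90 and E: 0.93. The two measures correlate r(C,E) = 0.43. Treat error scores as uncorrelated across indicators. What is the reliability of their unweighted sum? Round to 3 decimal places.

0.941

Var(C+E) = 2 + 2·[0.43] = 2 + 0.86 = 2.86.
Under uncorrelated errors the observed covariances equal the true-score covariances, so only the own-variance terms attenuate.
True-score variance = [0.90 + 0.93] + 0.86 = 1.83 + 0.86 = 2.69.
Reliability = 2.69 / 2.86 = 0.941.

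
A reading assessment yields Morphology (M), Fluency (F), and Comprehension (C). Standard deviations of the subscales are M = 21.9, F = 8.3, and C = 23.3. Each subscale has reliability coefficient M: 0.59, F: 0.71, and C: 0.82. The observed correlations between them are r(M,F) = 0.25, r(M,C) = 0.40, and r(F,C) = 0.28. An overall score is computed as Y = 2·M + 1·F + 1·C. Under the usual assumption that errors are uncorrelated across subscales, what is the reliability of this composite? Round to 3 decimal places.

Var(Y) = 2²·21.9² + 8.3² + 23.3² + 2·[2·21.9·8.3·0.25 + 2·21.9·23.3·0.40 + 8.3·23.3·0.28] = 2530.22 + 1106.5 = 3636.72.
With uncorrelated errors the cross-covariances are all true-score covariance, so they carry over unchanged; only the diagonal terms shrink to ρᵢσᵢ².
True-score variance = [2²·21.9²·0.59 + 8.3²·0.71 + 23.3²·0.82] + 1106.5 = 1625.96 + 1106.5 = 2732.46.
Reliability = 2732.46 / 3636.72 = 0.751.

0.751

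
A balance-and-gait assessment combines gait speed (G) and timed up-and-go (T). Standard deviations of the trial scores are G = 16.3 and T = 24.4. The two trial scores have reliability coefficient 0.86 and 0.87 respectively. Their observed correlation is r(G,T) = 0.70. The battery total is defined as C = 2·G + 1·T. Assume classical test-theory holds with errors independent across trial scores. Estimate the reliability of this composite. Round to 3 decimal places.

0.918

Var(C) = 2²·16.3² + 24.4² + 2·[2·16.3·24.4·0.70] = 1658.12 + 1113.62 = 2771.74.
Because errors are independent across components, Cov(Tᵢ,Tⱼ) = Cov(Xᵢ,Xⱼ); the off-diagonal part of the true-score variance is the same as above.
True-score variance = [2²·16.3²·0.86 + 24.4²·0.87] + 1113.62 = 1431.94 + 1113.62 = 2545.55.
Reliability = 2545.55 / 2771.74 = 0.918.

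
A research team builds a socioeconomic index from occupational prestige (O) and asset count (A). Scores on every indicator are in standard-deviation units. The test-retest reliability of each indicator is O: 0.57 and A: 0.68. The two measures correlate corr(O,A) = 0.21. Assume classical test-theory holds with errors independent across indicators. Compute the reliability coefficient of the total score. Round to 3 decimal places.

0.690

Var(O+A) = 2 + 2·[0.21] = 2 + 0.42 = 2.42.
With uncorrelated errors the cross-covariances are all true-score covariance, so they carry over unchanged; only the diagonal terms shrink to ρᵢσᵢ².
True-score variance = [0.57 + 0.68] + 0.42 = 1.25 + 0.42 = 1.67.
Reliability = 1.67 / 2.42 = 0.690.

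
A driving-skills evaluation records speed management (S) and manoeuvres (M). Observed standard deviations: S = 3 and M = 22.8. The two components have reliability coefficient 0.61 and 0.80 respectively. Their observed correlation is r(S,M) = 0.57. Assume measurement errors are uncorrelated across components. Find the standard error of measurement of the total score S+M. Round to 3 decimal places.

10.367

Var(total) = 528.84 + 77.976 = 606.816.
True-score variance = 421.362 + 77.976 = 499.338, so reliability = 0.8229.
Error variance = 606.816 − 499.338 = 107.478; SEM = √107.478 = 10.367.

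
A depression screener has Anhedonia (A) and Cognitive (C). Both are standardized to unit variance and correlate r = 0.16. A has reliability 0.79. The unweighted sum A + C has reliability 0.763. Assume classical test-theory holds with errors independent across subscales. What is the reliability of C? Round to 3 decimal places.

0.660

Var(A+C) = 2 + 2·0.16 = 2.320.
True-score variance = ρ_A + ρ_C + 2·0.16, so 0.763 = (0.79 + ρ_C + 0.32) / 2.320.
ρ_C = 0.763·2.320 − 0.79 − 0.32 = 0.660.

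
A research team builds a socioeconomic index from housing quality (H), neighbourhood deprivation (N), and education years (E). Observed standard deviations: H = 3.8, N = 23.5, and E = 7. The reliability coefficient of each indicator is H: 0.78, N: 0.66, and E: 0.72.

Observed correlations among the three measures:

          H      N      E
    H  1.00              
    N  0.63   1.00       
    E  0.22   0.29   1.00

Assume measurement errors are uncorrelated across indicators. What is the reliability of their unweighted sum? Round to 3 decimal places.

Var(H+N+E) = 3.8² + 23.5² + 7² + 2·[3.8·23.5·0.63 + 3.8·7·0.22 + 23.5·7·0.29] = 615.69 + 219.632 = 835.322.
With uncorrelated errors the cross-covariances are all true-score covariance, so they carry over unchanged; only the diagonal terms shrink to ρᵢσᵢ².
True-score variance = [3.8²·0.78 + 23.5²·0.66 + 7²·0.72] + 219.632 = 411.028 + 219.632 = 630.66.
Reliability = 630.66 / 835.322 = 0.755.

0.755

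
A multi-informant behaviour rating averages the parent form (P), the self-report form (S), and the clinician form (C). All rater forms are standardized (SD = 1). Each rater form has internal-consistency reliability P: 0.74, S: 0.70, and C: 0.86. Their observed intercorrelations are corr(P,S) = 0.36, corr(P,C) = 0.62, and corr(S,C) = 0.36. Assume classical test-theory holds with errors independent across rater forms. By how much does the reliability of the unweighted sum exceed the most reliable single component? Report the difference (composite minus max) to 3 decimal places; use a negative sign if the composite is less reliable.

Var(sum) = 3 + 2.68 = 5.68; true-score variance = 2.3 + 2.68 = 4.98; composite reliability = 0.8768.
Max component reliability = 0.8600.
Difference = 0.8768 − 0.8600 = 0.017.

0.017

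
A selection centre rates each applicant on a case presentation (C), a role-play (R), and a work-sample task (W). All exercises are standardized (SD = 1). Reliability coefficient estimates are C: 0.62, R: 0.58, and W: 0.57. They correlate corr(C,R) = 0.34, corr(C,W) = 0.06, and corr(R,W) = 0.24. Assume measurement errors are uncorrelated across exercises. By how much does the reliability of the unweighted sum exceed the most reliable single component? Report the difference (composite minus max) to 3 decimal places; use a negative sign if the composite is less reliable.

0.093

Var(sum) = 3 + 1.28 = 4.28; true-score variance = 1.77 + 1.28 = 3.05; composite reliability = 0.7126.
Max component reliability = 0.6200.
Difference = 0.7126 − 0.6200 = 0.093.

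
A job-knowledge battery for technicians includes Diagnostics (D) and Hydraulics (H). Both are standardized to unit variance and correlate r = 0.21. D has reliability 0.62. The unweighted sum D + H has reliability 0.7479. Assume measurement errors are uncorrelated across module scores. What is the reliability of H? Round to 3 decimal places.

0.770

Var(D+H) = 2 + 2·0.21 = 2.420.
True-score variance = ρ_D + ρ_H + 2·0.21, so 0.7479 = (0.62 + ρ_H + 0.42) / 2.420.
ρ_H = 0.7479·2.420 − 0.62 − 0.42 = 0.770.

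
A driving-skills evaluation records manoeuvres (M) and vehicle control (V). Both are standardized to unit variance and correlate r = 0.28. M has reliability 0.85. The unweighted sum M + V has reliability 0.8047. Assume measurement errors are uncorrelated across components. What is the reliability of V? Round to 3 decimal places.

Var(M+V) = 2 + 2·0.28 = 2.560.
True-score variance = ρ_M + ρ_V + 2·0.28, so 0.8047 = (0.85 + ρ_V + 0.56) / 2.560.
ρ_V = 0.8047·2.560 − 0.85 − 0.56 = 0.650.

0.650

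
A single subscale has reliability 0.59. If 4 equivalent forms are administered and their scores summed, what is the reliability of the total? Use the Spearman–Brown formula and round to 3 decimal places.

ρ_k = kρ / (1 + (k−1)ρ) = 4·0.59 / (1 + 3·0.59) = 2.360 / 2.770 = 0.852.

0.852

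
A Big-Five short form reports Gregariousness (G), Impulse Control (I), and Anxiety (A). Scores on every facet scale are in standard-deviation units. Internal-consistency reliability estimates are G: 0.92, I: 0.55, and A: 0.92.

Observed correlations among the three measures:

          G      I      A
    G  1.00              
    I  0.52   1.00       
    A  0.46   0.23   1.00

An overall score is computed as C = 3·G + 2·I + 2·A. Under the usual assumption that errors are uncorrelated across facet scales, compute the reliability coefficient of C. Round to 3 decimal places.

0.907

Var(C) = 3² + 2² + 2² + 2·[6·0.52 + 6·0.46 + 4·0.23] = 17 + 13.6 = 30.6.
Under uncorrelated errors the observed covariances equal the true-score covariances, so only the own-variance terms attenuate.
True-score variance = [3²·0.92 + 2²·0.55 + 2²·0.92] + 13.6 = 14.16 + 13.6 = 27.76.
Reliability = 27.76 / 30.6 = 0.907.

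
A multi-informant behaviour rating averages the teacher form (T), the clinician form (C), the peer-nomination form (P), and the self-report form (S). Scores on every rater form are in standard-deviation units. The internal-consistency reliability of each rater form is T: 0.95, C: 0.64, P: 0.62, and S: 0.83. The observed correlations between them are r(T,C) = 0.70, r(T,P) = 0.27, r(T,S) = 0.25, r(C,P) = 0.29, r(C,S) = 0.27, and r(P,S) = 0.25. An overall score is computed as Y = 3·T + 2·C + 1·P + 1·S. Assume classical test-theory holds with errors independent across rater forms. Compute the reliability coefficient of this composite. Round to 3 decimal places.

0.917

Var(Y) = 3² + 2² + 1 + 1 + 2·[6·0.70 + 3·0.27 + 3·0.25 + 2·0.29 + 2·0.27 + 0.25] = 15 + 14.26 = 29.26.
Under uncorrelated errors the observed covariances equal the true-score covariances, so only the own-variance terms attenuate.
True-score variance = [3²·0.95 + 2²·0.64 + 0.62 + 0.83] + 14.26 = 12.56 + 14.26 = 26.82.
Reliability = 26.82 / 29.26 = 0.917.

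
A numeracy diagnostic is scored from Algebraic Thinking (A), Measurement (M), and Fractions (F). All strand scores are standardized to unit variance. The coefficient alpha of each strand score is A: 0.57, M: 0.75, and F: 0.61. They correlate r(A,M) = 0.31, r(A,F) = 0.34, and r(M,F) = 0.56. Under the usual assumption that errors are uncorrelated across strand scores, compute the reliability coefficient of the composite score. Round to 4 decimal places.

Var(A+M+F) = 3 + 2·[0.31 + 0.34 + 0.56] = 3 + 2.42 = 5.42.
Because errors are independent across components, Cov(Tᵢ,Tⱼ) = Cov(Xᵢ,Xⱼ); the off-diagonal part of the true-score variance is the same as above.
True-score variance = [0.57 + 0.75 + 0.61] + 2.42 = 1.93 + 2.42 = 4.35.
Reliability = 4.35 / 5.42 = 0.8026.

0.8026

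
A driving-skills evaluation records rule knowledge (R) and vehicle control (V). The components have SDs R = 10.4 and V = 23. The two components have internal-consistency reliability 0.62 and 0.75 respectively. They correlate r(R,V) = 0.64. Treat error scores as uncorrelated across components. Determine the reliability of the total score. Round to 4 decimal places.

0.8162

Var(R+V) = 10.4² + 23² + 2·[10.4·23·0.64] = 637.16 + 306.176 = 943.336.
With uncorrelated errors the cross-covariances are all true-score covariance, so they carry over unchanged; only the diagonal terms shrink to ρᵢσᵢ².
True-score variance = [10.4²·0.62 + 23²·0.75] + 306.176 = 463.809 + 306.176 = 769.985.
Reliability = 769.985 / 943.336 = 0.8162.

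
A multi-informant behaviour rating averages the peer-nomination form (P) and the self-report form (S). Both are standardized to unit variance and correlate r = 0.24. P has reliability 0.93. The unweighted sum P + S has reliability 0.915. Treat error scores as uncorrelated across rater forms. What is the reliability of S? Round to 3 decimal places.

0.859

Var(P+S) = 2 + 2·0.24 = 2.480.
True-score variance = ρ_P + ρ_S + 2·0.24, so 0.915 = (0.93 + ρ_S + 0.48) / 2.480.
ρ_S = 0.915·2.480 − 0.93 − 0.48 = 0.859.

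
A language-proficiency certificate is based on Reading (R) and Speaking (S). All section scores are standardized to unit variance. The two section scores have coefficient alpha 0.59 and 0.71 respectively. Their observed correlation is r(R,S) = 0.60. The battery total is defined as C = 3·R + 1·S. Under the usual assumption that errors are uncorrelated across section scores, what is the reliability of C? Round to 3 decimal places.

0.707

Var(C) = 3² + 1 + 2·[3·0.60] = 10 + 3.6 = 13.6.
With uncorrelated errors the cross-covariances are all true-score covariance, so they carry over unchanged; only the diagonal terms shrink to ρᵢσᵢ².
True-score variance = [3²·0.59 + 0.71] + 3.6 = 6.02 + 3.6 = 9.62.
Reliability = 9.62 / 13.6 = 0.707.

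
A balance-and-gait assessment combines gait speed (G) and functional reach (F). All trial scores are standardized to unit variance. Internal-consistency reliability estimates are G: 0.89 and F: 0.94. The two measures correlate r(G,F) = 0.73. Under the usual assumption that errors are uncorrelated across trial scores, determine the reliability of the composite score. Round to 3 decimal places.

0.951

Var(G+F) = 2 + 2·[0.73] = 2 + 1.46 = 3.46.
Under uncorrelated errors the observed covariances equal the true-score covariances, so only the own-variance terms attenuate.
True-score variance = [0.89 + 0.94] + 1.46 = 1.83 + 1.46 = 3.29.
Reliability = 3.29 / 3.46 = 0.951.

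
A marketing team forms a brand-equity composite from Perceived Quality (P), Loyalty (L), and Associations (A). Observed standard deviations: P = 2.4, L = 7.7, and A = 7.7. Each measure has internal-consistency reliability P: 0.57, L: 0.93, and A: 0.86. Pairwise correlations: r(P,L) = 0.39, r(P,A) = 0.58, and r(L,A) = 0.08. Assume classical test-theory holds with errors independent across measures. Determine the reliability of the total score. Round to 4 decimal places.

Var(P+L+A) = 2.4² + 7.7² + 7.7² + 2·[2.4·7.7·0.39 + 2.4·7.7·0.58 + 7.7·7.7·0.08] = 124.34 + 45.3376 = 169.678.
Under uncorrelated errors the observed covariances equal the true-score covariances, so only the own-variance terms attenuate.
True-score variance = [2.4²·0.57 + 7.7²·0.93 + 7.7²·0.86] + 45.3376 = 109.412 + 45.3376 = 154.75.
Reliability = 154.75 / 169.678 = 0.9120.

0.9120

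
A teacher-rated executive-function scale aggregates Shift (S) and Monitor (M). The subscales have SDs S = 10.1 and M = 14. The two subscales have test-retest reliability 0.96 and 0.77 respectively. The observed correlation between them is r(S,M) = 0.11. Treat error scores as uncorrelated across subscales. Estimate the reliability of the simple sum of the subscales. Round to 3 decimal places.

Var(S+M) = 10.1² + 14² + 2·[10.1·14·0.11] = 298.01 + 31.108 = 329.118.
Under uncorrelated errors the observed covariances equal the true-score covariances, so only the own-variance terms attenuate.
True-score variance = [10.1²·0.96 + 14²·0.77] + 31.108 = 248.85 + 31.108 = 279.958.
Reliability = 279.958 / 329.118 = 0.851.

0.851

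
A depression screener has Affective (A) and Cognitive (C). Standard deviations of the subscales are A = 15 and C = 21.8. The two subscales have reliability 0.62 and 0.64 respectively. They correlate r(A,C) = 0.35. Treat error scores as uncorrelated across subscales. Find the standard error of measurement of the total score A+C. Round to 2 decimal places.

Var(total) = 700.24 + 228.9 = 929.14.
True-score variance = 443.654 + 228.9 = 672.554, so reliability = 0.7238.
Error variance = 929.14 − 672.554 = 256.586; SEM = √256.586 = 16.02.

16.02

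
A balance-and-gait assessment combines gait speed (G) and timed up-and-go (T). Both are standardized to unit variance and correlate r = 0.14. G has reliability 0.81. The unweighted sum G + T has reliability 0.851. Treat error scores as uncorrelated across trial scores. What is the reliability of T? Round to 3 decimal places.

0.850

Var(G+T) = 2 + 2·0.14 = 2.280.
True-score variance = ρ_G + ρ_T + 2·0.14, so 0.851 = (0.81 + ρ_T + 0.28) / 2.280.
ρ_T = 0.851·2.280 − 0.81 − 0.28 = 0.850.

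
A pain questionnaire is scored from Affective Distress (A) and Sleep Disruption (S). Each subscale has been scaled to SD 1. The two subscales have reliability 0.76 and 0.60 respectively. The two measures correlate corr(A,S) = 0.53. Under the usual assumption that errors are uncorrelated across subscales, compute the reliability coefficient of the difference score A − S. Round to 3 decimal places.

0.319

Var(A−S) = 1 + 1 − 2·0.53 = 2 − 1.06 = 0.94.
Because errors are independent across components, Cov(Tᵢ,Tⱼ) = Cov(Xᵢ,Xⱼ); the off-diagonal part of the true-score variance is the same as above.
True-score variance = [0.76 + 0.60] − 1.06 = 1.36 − 1.06 = 0.3.
Reliability = 0.3 / 0.94 = 0.319.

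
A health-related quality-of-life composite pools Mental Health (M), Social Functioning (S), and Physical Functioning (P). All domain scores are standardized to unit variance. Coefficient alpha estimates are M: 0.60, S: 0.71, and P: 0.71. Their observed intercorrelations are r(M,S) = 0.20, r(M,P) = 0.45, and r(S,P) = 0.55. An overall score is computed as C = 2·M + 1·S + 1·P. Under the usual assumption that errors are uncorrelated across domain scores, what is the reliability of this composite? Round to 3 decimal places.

Var(C) = 2² + 1 + 1 + 2·[2·0.20 + 2·0.45 + 0.55] = 6 + 3.7 = 9.7.
Under uncorrelated errors the observed covariances equal the true-score covariances, so only the own-variance terms attenuate.
True-score variance = [2²·0.60 + 0.71 + 0.71] + 3.7 = 3.82 + 3.7 = 7.52.
Reliability = 7.52 / 9.7 = 0.775.

0.775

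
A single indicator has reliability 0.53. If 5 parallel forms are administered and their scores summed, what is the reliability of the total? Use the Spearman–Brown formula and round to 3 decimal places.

0.849

ρ_k = kρ / (1 + (k−1)ρ) = 5·0.53 / (1 + 4·0.53) = 2.650 / 3.120 = 0.849.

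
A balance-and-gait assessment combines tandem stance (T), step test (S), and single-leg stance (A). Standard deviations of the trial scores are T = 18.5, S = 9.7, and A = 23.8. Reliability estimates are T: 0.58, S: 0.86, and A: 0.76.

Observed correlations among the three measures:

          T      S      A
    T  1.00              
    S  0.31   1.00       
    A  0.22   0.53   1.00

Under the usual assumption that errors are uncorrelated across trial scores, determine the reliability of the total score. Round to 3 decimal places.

Var(T+S+A) = 18.5² + 9.7² + 23.8² + 2·[18.5·9.7·0.31 + 18.5·23.8·0.22 + 9.7·23.8·0.53] = 1002.78 + 549.703 = 1552.48.
With uncorrelated errors the cross-covariances are all true-score covariance, so they carry over unchanged; only the diagonal terms shrink to ρᵢσᵢ².
True-score variance = [18.5²·0.58 + 9.7²·0.86 + 23.8²·0.76] + 549.703 = 709.917 + 549.703 = 1259.62.
Reliability = 1259.62 / 1552.48 = 0.811.

0.811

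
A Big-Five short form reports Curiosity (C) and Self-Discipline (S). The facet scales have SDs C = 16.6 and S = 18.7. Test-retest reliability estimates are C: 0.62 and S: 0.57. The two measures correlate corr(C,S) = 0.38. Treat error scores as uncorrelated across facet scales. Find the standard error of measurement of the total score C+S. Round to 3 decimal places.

Var(total) = 625.25 + 235.919 = 861.169.
True-score variance = 370.171 + 235.919 = 606.09, so reliability = 0.7038.
Error variance = 861.169 − 606.09 = 255.079; SEM = √255.079 = 15.971.

15.971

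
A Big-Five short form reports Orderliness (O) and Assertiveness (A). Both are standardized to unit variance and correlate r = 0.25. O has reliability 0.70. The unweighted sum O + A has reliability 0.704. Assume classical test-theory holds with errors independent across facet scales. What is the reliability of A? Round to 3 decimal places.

0.560

Var(O+A) = 2 + 2·0.25 = 2.500.
True-score variance = ρ_O + ρ_A + 2·0.25, so 0.704 = (0.70 + ρ_A + 0.50) / 2.500.
ρ_A = 0.704·2.500 − 0.70 − 0.50 = 0.560.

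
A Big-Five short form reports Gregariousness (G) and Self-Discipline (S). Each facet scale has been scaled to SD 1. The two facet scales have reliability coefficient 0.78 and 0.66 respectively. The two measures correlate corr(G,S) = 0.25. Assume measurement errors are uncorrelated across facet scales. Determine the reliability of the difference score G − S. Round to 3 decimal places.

Var(G−S) = 1 + 1 − 2·0.25 = 2 − 0.5 = 1.5.
With uncorrelated errors the cross-covariances are all true-score covariance, so they carry over unchanged; only the diagonal terms shrink to ρᵢσᵢ².
True-score variance = [0.78 + 0.66] − 0.5 = 1.44 − 0.5 = 0.94.
Reliability = 0.94 / 1.5 = 0.627.

0.627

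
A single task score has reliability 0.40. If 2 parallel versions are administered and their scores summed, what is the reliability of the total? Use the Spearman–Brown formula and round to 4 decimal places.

0.5714

ρ_k = kρ / (1 + (k−1)ρ) = 2·0.40 / (1 + 1·0.40) = 0.800 / 1.400 = 0.5714.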